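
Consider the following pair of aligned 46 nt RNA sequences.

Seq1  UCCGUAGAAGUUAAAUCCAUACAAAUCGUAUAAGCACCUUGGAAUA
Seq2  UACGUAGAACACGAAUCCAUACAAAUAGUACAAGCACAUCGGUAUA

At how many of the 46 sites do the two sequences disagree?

The sequences differ at positions 2 (C/A), 10 (G/C), 11 (U/A), 12 (U/C), 13 (A/G), 27 (C/A), 31 (U/C), 38 (C/A), 40 (U/C), 43 (A/U).
That gives 10 mismatches out of 46 aligned sites, so the Hamming distance is 10.

10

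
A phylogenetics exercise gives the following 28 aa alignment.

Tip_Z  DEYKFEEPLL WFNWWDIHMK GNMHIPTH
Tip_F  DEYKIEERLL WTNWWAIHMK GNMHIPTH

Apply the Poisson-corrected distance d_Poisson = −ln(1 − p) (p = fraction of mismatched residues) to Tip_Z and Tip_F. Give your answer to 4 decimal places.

Differing sites — 5:F/I; 8:P/R; 12:F/T; 16:D/A.
p = 4/28 = 0.142857.
d = −ln(1 − 0.142857) = −ln(0.857143) = 0.1542.

0.1542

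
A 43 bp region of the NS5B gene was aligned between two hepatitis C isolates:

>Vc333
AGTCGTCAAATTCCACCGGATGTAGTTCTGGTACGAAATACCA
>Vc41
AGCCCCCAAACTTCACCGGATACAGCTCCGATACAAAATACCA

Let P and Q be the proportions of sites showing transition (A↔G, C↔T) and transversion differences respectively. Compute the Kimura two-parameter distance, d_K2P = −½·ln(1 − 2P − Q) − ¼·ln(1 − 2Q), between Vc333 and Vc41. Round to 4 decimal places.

Mismatches occur at site 3 (T/C, transition), site 5 (G/C, transversion), site 6 (T/C, transition), site 11 (T/C, transition), site 13 (C/T, transition), site 22 (G/A, transition), site 23 (T/C, transition), site 26 (T/C, transition), site 29 (T/C, transition), site 31 (G/A, transition), site 35 (G/A, transition).
Of the 11 differences, 10 transitions and 1 transversion over 43 sites: P = 10/43 = 0.232558, Q = 1/43 = 0.023256.
d = −0.5·ln(0.511628) − 0.25·ln(0.953488) = −0.5·(-0.670157) − 0.25·(-0.047628) = 0.3470.

0.3470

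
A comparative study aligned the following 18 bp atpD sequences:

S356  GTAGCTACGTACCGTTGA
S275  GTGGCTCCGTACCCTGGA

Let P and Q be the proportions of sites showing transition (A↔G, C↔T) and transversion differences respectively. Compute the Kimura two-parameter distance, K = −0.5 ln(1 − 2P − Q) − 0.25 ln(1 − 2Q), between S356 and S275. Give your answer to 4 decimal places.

Differing sites — 3:A/G (Ti); 7:A/C (Tv); 14:G/C (Tv); 16:T/G (Tv).
Of the 4 differences, 1 transition and 3 transversions over 18 sites: P = 1/18 = 0.055556, Q = 3/18 = 0.166667.
d = −0.5·ln(0.722221) − 0.25·ln(0.666666) = −0.5·(-0.325424) − 0.25·(-0.405466) = 0.2641.

0.2641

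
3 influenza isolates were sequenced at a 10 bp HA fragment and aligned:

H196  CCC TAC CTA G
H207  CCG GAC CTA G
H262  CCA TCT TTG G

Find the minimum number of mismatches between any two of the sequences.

Pairwise Hamming distances:
  H196 vs H207: 2
  H196 vs H262: 5
  H207 vs H262: 6
The smallest is 2, between H196 and H207.

2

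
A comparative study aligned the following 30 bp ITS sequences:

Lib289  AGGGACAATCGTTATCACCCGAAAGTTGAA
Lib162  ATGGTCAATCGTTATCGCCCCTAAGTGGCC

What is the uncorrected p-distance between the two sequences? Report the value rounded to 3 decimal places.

The sequences differ at positions 2 (G/T), 5 (A/T), 17 (A/G), 21 (G/C), 22 (A/T), 27 (T/G), 29 (A/C), 30 (A/C).
There are 8 differences over 30 sites, so p = 8/30 = 0.267.

0.267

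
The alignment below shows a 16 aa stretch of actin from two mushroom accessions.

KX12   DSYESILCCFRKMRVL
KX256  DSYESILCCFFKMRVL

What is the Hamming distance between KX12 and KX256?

A single mismatch occurs at site 11 (R/F).
That gives 1 mismatch out of 16 aligned sites, so the Hamming distance is 1.

1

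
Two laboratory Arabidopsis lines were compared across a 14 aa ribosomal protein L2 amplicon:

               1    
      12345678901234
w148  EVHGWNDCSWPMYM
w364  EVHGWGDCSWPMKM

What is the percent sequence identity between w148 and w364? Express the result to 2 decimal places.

85.71%

Mismatches occur at site 6 (N→G), site 13 (Y→K).
12 of the 14 sites match, so the percent identity is 12/14 × 100 = 85.71%.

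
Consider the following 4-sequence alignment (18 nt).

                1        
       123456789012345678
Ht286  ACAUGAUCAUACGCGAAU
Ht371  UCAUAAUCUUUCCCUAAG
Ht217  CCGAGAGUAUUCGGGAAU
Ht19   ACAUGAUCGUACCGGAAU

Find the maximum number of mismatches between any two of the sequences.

Pairwise Hamming distances:
  Ht286 vs Ht371: 7
  Ht286 vs Ht217: 7
  Ht286 vs Ht19: 3
  Ht371 vs Ht217: 11
  Ht371 vs Ht19: 7
  Ht217 vs Ht19: 8
The largest is 11, between Ht371 and Ht217.

11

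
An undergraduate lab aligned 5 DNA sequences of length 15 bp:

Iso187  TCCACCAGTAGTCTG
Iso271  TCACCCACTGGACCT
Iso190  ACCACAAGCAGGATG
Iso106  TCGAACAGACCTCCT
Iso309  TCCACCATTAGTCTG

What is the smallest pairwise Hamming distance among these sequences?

1

Pairwise Hamming distances:
  Iso187 vs Iso271: 7
  Iso187 vs Iso190: 5
  Iso187 vs Iso106: 7
  Iso187 vs Iso309: 1
  Iso271 vs Iso190: 11
  Iso271 vs Iso106: 8
  Iso271 vs Iso309: 7
  Iso190 vs Iso106: 11
  Iso190 vs Iso309: 6
  Iso106 vs Iso309: 8
The smallest is 1, between Iso187 and Iso309.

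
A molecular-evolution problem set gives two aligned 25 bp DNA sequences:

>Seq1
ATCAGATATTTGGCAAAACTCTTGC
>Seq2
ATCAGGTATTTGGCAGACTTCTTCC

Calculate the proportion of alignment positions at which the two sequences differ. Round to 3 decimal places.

0.200

Mismatches occur at site 6 (A/G), site 16 (A/G), site 18 (A/C), site 19 (C/T), site 24 (G/C).
There are 5 differences over 25 sites, so p = 5/25 = 0.200.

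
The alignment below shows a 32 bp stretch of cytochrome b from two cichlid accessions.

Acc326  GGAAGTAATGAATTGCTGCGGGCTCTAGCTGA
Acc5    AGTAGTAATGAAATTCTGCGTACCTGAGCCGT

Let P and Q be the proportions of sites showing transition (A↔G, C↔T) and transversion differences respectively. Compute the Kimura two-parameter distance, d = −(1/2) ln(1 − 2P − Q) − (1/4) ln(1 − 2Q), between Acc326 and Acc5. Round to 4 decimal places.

Differing sites — 1:G/A (Ti); 3:A/T (Tv); 13:T/A (Tv); 15:G/T (Tv); 21:G/T (Tv); 22:G/A (Ti); 24:T/C (Ti); 25:C/T (Ti); 26:T/G (Tv); 30:T/C (Ti); 32:A/T (Tv).
Of the 11 differences, 5 transitions and 6 transversions over 32 sites: P = 5/32 = 0.156250, Q = 6/32 = 0.187500.
d = −0.5·ln(0.500000) − 0.25·ln(0.625000) = −0.5·(-0.693147) − 0.25·(-0.470004) = 0.4641.

0.4641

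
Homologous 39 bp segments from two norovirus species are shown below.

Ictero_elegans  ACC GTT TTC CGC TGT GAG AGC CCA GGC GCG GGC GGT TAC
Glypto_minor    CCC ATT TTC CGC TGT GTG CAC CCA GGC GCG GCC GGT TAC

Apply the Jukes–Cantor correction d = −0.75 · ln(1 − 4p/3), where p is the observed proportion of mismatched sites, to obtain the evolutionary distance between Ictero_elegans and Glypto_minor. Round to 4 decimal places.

0.1722

Mismatches occur at site 1 (A↔C), site 4 (G↔A), site 17 (A↔T), site 19 (A↔C), site 20 (G↔A), site 32 (G↔C).
p = 6/39 = 0.153846.
d = −0.75 · ln(1 − (4/3)·0.153846) = −0.75 · ln(0.794872) = −0.75 · (-0.229574) = 0.1722.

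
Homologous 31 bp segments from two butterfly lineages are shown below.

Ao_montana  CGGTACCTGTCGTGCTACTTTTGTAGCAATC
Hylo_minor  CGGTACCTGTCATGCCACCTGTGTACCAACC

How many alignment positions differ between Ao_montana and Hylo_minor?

6

The sequences differ at positions 12 (G/A), 16 (T/C), 19 (T/C), 21 (T/G), 26 (G/C), 30 (T/C).
That gives 6 mismatches out of 31 aligned sites, so the Hamming distance is 6.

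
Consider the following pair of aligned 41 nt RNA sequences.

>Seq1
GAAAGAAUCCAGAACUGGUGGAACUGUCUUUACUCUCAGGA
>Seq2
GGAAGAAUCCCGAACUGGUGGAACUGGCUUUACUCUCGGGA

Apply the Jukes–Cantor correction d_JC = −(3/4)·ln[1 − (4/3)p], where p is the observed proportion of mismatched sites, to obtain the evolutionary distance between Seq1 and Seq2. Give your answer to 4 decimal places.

Differing sites — 2:A/G; 11:A/C; 27:U/G; 38:A/G.
p = 4/41 = 0.097561.
d = −0.75 · ln(1 − (4/3)·0.097561) = −0.75 · ln(0.869919) = −0.75 · (-0.139355) = 0.1045.

0.1045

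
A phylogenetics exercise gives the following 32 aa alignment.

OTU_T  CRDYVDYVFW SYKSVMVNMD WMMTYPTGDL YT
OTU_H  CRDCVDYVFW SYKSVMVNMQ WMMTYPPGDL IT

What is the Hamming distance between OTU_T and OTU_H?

4

Mismatches occur at site 4 (Y/C), site 20 (D/Q), site 27 (T/P), site 31 (Y/I).
That gives 4 mismatches out of 32 aligned sites, so the Hamming distance is 4.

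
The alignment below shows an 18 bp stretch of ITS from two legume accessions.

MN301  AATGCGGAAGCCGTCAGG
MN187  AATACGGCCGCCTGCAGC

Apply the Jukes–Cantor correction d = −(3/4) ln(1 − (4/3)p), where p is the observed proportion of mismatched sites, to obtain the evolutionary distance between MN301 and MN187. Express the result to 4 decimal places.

Mismatches occur at site 4 (G→A), site 8 (A→C), site 9 (A→C), site 13 (G→T), site 14 (T→G), site 18 (G→C).
p = 6/18 = 0.333333.
d = −0.75 · ln(1 − (4/3)·0.333333) = −0.75 · ln(0.555556) = −0.75 · (-0.587786) = 0.4408.

0.4408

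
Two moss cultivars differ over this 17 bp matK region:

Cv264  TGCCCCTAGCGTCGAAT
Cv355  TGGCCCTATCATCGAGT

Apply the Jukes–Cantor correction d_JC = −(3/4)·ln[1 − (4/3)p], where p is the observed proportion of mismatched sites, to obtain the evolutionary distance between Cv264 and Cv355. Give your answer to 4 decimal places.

The sequences differ at positions 3 (C/G), 9 (G/T), 11 (G/A), 16 (A/G).
p = 4/17 = 0.235294.
d = −0.75 · ln(1 − (4/3)·0.235294) = −0.75 · ln(0.686275) = −0.75 · (-0.376477) = 0.2824.

0.2824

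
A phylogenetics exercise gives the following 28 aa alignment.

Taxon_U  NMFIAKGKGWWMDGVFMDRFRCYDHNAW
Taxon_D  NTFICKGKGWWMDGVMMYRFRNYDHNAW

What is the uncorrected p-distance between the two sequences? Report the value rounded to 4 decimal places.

0.1786

The sequences differ at positions 2 (M/T), 5 (A/C), 16 (F/M), 18 (D/Y), 22 (C/N).
There are 5 differences over 28 sites, so p = 5/28 = 0.1786.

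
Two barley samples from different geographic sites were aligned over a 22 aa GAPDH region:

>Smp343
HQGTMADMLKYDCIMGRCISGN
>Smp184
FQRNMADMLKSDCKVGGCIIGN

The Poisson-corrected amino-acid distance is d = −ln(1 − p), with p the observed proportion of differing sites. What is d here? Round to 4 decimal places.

Differing sites — 1:H/F; 3:G/R; 4:T/N; 11:Y/S; 14:I/K; 15:M/V; 17:R/G; 20:S/I.
p = 8/22 = 0.363636.
d = −ln(1 − 0.363636) = −ln(0.636364) = 0.4520.

0.4520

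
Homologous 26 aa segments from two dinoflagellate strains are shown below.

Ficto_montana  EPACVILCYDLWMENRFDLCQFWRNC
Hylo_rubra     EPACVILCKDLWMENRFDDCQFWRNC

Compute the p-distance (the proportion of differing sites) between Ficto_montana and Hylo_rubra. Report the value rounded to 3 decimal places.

Mismatches occur at site 9 (Y→K), site 19 (L→D).
There are 2 differences over 26 sites, so p = 2/26 = 0.077.

0.077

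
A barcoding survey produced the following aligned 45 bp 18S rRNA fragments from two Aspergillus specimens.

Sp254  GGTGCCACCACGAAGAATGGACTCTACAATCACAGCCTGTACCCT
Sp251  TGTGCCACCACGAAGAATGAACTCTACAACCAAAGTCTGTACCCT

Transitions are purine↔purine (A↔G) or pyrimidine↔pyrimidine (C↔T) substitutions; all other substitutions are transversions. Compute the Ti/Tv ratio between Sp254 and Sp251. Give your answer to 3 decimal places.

Mismatches occur at site 1 (G→T, transversion), site 20 (G→A, transition), site 30 (T→C, transition), site 33 (C→A, transversion), site 36 (C→T, transition).
Of the 5 differences, 3 transitions and 2 transversions, so Ti/Tv = 3/2 = 1.500.

1.500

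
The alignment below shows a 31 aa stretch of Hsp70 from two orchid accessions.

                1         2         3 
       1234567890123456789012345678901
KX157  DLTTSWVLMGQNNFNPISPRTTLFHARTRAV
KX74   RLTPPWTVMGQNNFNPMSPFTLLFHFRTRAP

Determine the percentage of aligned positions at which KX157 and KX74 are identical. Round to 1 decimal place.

Mismatches occur at site 1 (D↔R), site 4 (T↔P), site 5 (S↔P), site 7 (V↔T), site 8 (L↔V), site 17 (I↔M), site 20 (R↔F), site 22 (T↔L), site 26 (A↔F), site 31 (V↔P).
21 of the 31 sites match, so the percent identity is 21/31 × 100 = 67.7%.

67.7%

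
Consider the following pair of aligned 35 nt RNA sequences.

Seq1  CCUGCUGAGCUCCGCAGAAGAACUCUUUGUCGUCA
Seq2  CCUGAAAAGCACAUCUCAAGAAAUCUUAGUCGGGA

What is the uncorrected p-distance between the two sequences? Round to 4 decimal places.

Differing sites — 5:C/A; 6:U/A; 7:G/A; 11:U/A; 13:C/A; 14:G/U; 16:A/U; 17:G/C; 23:C/A; 28:U/A; 33:U/G; 34:C/G.
There are 12 differences over 35 sites, so p = 12/35 = 0.3429.

0.3429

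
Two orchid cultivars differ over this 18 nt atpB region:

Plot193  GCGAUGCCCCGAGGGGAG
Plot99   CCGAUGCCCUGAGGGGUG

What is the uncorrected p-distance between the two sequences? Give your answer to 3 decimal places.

0.167

The sequences differ at positions 1 (G/C), 10 (C/U), 17 (A/U).
There are 3 differences over 18 sites, so p = 3/18 = 0.167.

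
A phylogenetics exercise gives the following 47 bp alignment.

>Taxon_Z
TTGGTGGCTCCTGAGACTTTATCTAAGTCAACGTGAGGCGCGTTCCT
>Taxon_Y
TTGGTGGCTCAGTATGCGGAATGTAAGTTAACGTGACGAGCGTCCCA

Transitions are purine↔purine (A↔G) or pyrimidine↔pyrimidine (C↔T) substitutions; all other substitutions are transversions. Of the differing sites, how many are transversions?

Differing sites — 11:C/A (Tv); 12:T/G (Tv); 13:G/T (Tv); 15:G/T (Tv); 16:A/G (Ti); 18:T/G (Tv); 19:T/G (Tv); 20:T/A (Tv); 23:C/G (Tv); 29:C/T (Ti); 37:G/C (Tv); 39:C/A (Tv); 44:T/C (Ti); 47:T/A (Tv).
Of the 14 differences, 3 transitions and 11 transversions, so the answer is 11.

11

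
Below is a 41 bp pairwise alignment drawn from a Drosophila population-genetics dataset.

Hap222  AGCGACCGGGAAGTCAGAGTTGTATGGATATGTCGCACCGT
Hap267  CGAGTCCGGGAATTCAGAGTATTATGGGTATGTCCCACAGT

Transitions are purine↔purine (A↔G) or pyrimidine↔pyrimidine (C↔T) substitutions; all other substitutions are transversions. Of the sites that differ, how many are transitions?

Differing sites — 1:A/C (Tv); 3:C/A (Tv); 5:A/T (Tv); 13:G/T (Tv); 21:T/A (Tv); 22:G/T (Tv); 28:A/G (Ti); 35:G/C (Tv); 39:C/A (Tv).
Of the 9 differences, 1 transition and 8 transversions, so the answer is 1.

1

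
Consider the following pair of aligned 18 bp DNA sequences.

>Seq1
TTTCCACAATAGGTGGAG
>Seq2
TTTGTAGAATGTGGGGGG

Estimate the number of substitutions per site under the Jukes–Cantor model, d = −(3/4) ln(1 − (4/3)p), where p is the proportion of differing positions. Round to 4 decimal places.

0.5482

Mismatches occur at site 4 (C→G), site 5 (C→T), site 7 (C→G), site 11 (A→G), site 12 (G→T), site 14 (T→G), site 17 (A→G).
p = 7/18 = 0.388889.
d = −0.75 · ln(1 − (4/3)·0.388889) = −0.75 · ln(0.481481) = −0.75 · (-0.730889) = 0.5482.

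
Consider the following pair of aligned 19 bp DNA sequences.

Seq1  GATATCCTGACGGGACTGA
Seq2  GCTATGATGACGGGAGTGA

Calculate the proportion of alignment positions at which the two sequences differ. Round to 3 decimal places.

0.211

Mismatches occur at site 2 (A/C), site 6 (C/G), site 7 (C/A), site 16 (C/G).
There are 4 differences over 19 sites, so p = 4/19 = 0.211.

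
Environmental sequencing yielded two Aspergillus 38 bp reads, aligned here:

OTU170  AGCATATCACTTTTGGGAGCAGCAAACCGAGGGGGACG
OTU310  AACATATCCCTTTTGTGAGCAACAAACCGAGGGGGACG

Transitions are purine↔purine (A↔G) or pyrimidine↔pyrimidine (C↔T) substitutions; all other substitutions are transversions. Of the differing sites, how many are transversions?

2

The sequences differ at positions 2 (G/A, transition), 9 (A/C, transversion), 16 (G/T, transversion), 22 (G/A, transition).
Of the 4 differences, 2 transitions and 2 transversions, so the answer is 2.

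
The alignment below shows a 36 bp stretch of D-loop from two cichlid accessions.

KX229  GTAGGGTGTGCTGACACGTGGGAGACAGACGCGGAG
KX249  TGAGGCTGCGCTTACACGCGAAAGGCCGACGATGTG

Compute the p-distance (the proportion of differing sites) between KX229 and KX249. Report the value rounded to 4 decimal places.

0.3611

The sequences differ at positions 1 (G/T), 2 (T/G), 6 (G/C), 9 (T/C), 13 (G/T), 19 (T/C), 21 (G/A), 22 (G/A), 25 (A/G), 27 (A/C), 32 (C/A), 33 (G/T), 35 (A/T).
There are 13 differences over 36 sites, so p = 13/36 = 0.3611.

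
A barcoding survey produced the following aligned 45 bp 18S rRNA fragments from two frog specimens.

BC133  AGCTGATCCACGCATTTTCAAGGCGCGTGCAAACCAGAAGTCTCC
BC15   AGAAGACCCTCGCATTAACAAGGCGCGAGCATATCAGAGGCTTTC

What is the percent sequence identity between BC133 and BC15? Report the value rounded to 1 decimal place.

71.1%

Mismatches occur at site 3 (C→A), site 4 (T→A), site 7 (T→C), site 10 (A→T), site 17 (T→A), site 18 (T→A), site 28 (T→A), site 32 (A→T), site 34 (C→T), site 39 (A→G), site 41 (T→C), site 42 (C→T), site 44 (C→T).
32 of the 45 sites match, so the percent identity is 32/45 × 100 = 71.1%.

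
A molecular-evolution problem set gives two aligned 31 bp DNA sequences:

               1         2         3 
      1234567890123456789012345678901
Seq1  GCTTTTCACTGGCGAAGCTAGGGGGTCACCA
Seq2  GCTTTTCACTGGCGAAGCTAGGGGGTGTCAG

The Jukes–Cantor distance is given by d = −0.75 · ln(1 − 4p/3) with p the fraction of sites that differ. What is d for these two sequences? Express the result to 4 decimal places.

Mismatches occur at site 27 (C↔G), site 28 (A↔T), site 30 (C↔A), site 31 (A↔G).
p = 4/31 = 0.129032.
d = −0.75 · ln(1 − (4/3)·0.129032) = −0.75 · ln(0.827957) = −0.75 · (-0.188794) = 0.1416.

0.1416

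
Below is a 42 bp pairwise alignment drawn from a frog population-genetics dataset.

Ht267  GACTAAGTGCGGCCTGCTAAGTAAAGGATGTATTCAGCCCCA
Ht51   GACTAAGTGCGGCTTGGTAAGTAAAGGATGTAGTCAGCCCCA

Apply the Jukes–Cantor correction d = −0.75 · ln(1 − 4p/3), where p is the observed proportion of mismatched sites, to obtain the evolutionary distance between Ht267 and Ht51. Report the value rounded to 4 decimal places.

Differing sites — 14:C/T; 17:C/G; 33:T/G.
p = 3/42 = 0.071429.
d = −0.75 · ln(1 − (4/3)·0.071429) = −0.75 · ln(0.904761) = −0.75 · (-0.100084) = 0.0751.

0.0751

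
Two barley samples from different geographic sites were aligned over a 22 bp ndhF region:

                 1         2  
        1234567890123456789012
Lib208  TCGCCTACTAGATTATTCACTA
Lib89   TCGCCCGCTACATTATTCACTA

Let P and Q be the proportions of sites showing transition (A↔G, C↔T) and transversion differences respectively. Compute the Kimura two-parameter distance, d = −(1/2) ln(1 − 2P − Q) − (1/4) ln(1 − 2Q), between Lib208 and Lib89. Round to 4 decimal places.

0.1527

Mismatches occur at site 6 (T/C, transition), site 7 (A/G, transition), site 11 (G/C, transversion).
Of the 3 differences, 2 transitions and 1 transversion over 22 sites: P = 2/22 = 0.090909, Q = 1/22 = 0.045455.
d = −0.5·ln(0.772727) − 0.25·ln(0.909090) = −0.5·(-0.257829) − 0.25·(-0.095311) = 0.1527.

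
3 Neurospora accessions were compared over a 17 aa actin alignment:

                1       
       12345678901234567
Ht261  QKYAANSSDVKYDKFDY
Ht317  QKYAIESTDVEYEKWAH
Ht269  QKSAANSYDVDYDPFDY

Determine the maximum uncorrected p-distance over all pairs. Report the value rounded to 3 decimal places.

Pairwise Hamming distances:
  Ht261 vs Ht317: 8
  Ht261 vs Ht269: 4
  Ht317 vs Ht269: 10
The largest is 10 mismatches, between Ht317 and Ht269; p = 10/17 = 0.588.

0.588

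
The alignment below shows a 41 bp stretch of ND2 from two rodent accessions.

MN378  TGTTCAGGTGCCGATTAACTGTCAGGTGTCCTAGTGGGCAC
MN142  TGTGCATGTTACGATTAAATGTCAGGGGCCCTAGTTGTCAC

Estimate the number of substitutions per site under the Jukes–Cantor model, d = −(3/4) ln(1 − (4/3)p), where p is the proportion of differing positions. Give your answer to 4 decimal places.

Mismatches occur at site 4 (T↔G), site 7 (G↔T), site 10 (G↔T), site 11 (C↔A), site 19 (C↔A), site 27 (T↔G), site 29 (T↔C), site 36 (G↔T), site 38 (G↔T).
p = 9/41 = 0.219512.
d = −0.75 · ln(1 − (4/3)·0.219512) = −0.75 · ln(0.707317) = −0.75 · (-0.346276) = 0.2597.

0.2597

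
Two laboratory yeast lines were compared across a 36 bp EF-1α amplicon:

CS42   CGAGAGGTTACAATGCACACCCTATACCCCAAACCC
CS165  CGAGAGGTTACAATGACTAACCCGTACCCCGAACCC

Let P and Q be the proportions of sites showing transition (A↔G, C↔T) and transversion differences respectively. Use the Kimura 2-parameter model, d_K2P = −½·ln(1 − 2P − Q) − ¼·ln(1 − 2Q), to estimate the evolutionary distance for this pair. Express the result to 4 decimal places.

The sequences differ at positions 16 (C/A, transversion), 17 (A/C, transversion), 18 (C/T, transition), 20 (C/A, transversion), 23 (T/C, transition), 24 (A/G, transition), 31 (A/G, transition).
Of the 7 differences, 4 transitions and 3 transversions over 36 sites: P = 4/36 = 0.111111, Q = 3/36 = 0.083333.
d = −0.5·ln(0.694445) − 0.25·ln(0.833334) = −0.5·(-0.364642) − 0.25·(-0.182321) = 0.2279.

0.2279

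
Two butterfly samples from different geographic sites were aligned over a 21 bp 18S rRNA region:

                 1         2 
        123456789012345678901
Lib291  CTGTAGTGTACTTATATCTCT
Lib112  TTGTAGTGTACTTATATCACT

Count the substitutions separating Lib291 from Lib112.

2

The sequences differ at positions 1 (C/T), 19 (T/A).
That gives 2 mismatches out of 21 aligned sites, so the Hamming distance is 2.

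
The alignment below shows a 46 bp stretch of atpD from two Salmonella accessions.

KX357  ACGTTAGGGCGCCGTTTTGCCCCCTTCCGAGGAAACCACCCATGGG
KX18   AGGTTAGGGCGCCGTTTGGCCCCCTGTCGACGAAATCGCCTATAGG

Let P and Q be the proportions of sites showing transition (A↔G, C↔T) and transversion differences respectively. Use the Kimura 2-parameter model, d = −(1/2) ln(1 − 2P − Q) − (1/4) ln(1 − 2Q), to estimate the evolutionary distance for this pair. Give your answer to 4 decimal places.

Mismatches occur at site 2 (C↔G, transversion), site 18 (T↔G, transversion), site 26 (T↔G, transversion), site 27 (C↔T, transition), site 31 (G↔C, transversion), site 36 (C↔T, transition), site 38 (A↔G, transition), site 41 (C↔T, transition), site 44 (G↔A, transition).
Of the 9 differences, 5 transitions and 4 transversions over 46 sites: P = 5/46 = 0.108696, Q = 4/46 = 0.086957.
d = −0.5·ln(0.695651) − 0.25·ln(0.826086) = −0.5·(-0.362907) − 0.25·(-0.191056) = 0.2292.

0.2292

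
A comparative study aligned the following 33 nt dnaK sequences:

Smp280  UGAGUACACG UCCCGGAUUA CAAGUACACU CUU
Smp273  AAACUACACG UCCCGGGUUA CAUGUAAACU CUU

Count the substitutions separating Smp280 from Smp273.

6

The sequences differ at positions 1 (U/A), 2 (G/A), 4 (G/C), 17 (A/G), 23 (A/U), 27 (C/A).
That gives 6 mismatches out of 33 aligned sites, so the Hamming distance is 6.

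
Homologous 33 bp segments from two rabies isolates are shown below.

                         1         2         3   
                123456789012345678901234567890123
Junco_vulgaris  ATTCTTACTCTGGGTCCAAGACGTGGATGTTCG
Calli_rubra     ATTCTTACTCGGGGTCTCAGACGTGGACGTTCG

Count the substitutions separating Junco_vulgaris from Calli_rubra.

The sequences differ at positions 11 (T/G), 17 (C/T), 18 (A/C), 28 (T/C).
That gives 4 mismatches out of 33 aligned sites, so the Hamming distance is 4.

4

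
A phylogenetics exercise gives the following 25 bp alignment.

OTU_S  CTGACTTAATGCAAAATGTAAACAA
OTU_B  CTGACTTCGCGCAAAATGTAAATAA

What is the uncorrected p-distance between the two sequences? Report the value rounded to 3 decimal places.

0.160

The sequences differ at positions 8 (A/C), 9 (A/G), 10 (T/C), 23 (C/T).
There are 4 differences over 25 sites, so p = 4/25 = 0.160.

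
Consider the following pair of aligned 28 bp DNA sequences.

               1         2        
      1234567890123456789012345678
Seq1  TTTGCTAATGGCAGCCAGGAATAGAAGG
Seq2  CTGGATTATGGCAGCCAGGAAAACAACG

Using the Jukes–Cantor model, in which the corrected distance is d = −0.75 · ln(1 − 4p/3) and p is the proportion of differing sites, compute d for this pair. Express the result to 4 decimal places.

0.3041

Mismatches occur at site 1 (T→C), site 3 (T→G), site 5 (C→A), site 7 (A→T), site 22 (T→A), site 24 (G→C), site 27 (G→C).
p = 7/28 = 0.250000.
d = −0.75 · ln(1 − (4/3)·0.250000) = −0.75 · ln(0.666667) = −0.75 · (-0.405465) = 0.3041.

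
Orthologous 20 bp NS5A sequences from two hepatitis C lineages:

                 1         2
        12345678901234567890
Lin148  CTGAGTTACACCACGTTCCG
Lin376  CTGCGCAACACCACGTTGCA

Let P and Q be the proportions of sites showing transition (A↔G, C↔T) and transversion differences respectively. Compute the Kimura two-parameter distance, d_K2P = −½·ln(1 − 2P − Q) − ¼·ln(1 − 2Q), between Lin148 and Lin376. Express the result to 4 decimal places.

0.3046

Differing sites — 4:A/C (Tv); 6:T/C (Ti); 7:T/A (Tv); 18:C/G (Tv); 20:G/A (Ti).
Of the 5 differences, 2 transitions and 3 transversions over 20 sites: P = 2/20 = 0.100000, Q = 3/20 = 0.150000.
d = −0.5·ln(0.650000) − 0.25·ln(0.700000) = −0.5·(-0.430783) − 0.25·(-0.356675) = 0.3046.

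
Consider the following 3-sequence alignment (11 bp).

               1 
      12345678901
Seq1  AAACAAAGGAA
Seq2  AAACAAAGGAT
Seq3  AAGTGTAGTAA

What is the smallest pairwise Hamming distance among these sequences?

Pairwise Hamming distances:
  Seq1 vs Seq2: 1
  Seq1 vs Seq3: 5
  Seq2 vs Seq3: 6
The smallest is 1, between Seq1 and Seq2.

1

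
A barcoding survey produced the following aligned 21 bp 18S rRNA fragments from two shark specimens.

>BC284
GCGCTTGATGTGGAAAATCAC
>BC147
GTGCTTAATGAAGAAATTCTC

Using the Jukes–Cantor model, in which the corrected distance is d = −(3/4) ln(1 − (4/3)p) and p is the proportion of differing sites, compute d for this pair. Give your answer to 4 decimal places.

Differing sites — 2:C/T; 7:G/A; 11:T/A; 12:G/A; 17:A/T; 20:A/T.
p = 6/21 = 0.285714.
d = −0.75 · ln(1 − (4/3)·0.285714) = −0.75 · ln(0.619048) = −0.75 · (-0.479572) = 0.3597.

0.3597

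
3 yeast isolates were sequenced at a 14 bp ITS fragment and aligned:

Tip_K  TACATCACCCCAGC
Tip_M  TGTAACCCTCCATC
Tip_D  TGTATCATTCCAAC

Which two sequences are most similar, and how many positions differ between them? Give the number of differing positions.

4

Pairwise Hamming distances:
  Tip_K vs Tip_M: 6
  Tip_K vs Tip_D: 5
  Tip_M vs Tip_D: 4
The smallest is 4, between Tip_M and Tip_D.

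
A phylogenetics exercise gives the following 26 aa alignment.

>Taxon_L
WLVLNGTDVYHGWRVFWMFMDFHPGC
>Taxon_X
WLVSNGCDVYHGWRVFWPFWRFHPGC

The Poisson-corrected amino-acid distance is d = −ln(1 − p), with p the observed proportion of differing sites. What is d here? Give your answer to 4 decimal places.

The sequences differ at positions 4 (L/S), 7 (T/C), 18 (M/P), 20 (M/W), 21 (D/R).
p = 5/26 = 0.192308.
d = −ln(1 − 0.192308) = −ln(0.807692) = 0.2136.

0.2136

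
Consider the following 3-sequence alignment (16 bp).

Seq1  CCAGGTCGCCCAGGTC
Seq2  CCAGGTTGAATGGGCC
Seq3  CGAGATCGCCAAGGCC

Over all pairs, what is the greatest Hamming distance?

Pairwise Hamming distances:
  Seq1 vs Seq2: 6
  Seq1 vs Seq3: 4
  Seq2 vs Seq3: 7
The largest is 7, between Seq2 and Seq3.

7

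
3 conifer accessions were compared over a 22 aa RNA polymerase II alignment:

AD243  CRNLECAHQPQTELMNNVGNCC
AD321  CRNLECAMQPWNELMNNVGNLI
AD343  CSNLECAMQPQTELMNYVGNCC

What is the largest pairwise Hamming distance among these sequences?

6

Pairwise Hamming distances:
  AD243 vs AD321: 5
  AD243 vs AD343: 3
  AD321 vs AD343: 6
The largest is 6, between AD321 and AD343.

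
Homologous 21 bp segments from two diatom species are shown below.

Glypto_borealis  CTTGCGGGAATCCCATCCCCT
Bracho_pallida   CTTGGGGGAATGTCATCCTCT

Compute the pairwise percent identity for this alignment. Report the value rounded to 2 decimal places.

80.95%

The sequences differ at positions 5 (C/G), 12 (C/G), 13 (C/T), 19 (C/T).
17 of the 21 sites match, so the percent identity is 17/21 × 100 = 80.95%.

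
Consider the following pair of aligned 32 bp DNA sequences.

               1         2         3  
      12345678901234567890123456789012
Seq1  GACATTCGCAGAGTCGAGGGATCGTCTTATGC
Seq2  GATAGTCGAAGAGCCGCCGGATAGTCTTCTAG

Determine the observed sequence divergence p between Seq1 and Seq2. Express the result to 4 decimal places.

Mismatches occur at site 3 (C/T), site 5 (T/G), site 9 (C/A), site 14 (T/C), site 17 (A/C), site 18 (G/C), site 23 (C/A), site 29 (A/C), site 31 (G/A), site 32 (C/G).
There are 10 differences over 32 sites, so p = 10/32 = 0.3125.

0.3125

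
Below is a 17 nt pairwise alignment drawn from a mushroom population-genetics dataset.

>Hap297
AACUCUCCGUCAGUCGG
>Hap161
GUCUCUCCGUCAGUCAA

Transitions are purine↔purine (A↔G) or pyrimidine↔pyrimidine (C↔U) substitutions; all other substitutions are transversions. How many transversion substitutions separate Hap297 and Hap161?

1

Differing sites — 1:A/G (Ti); 2:A/U (Tv); 16:G/A (Ti); 17:G/A (Ti).
Of the 4 differences, 3 transitions and 1 transversion, so the answer is 1.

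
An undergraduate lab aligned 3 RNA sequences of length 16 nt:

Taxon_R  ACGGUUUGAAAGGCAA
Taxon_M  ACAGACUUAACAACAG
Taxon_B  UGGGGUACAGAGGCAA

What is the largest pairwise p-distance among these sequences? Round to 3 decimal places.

0.750

Pairwise Hamming distances:
  Taxon_R vs Taxon_M: 8
  Taxon_R vs Taxon_B: 6
  Taxon_M vs Taxon_B: 12
The largest is 12 mismatches, between Taxon_M and Taxon_B; p = 12/16 = 0.750.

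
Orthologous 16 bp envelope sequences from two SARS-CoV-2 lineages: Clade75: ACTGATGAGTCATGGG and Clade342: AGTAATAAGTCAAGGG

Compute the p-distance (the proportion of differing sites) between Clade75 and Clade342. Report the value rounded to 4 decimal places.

Differing sites — 2:C/G; 4:G/A; 7:G/A; 13:T/A.
There are 4 differences over 16 sites, so p = 4/16 = 0.2500.

0.2500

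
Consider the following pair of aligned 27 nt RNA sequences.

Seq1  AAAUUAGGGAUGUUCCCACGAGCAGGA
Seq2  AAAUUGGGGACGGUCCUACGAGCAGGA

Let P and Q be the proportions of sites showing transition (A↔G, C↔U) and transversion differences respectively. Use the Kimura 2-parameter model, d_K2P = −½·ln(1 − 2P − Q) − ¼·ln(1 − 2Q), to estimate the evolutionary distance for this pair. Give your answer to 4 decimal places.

Differing sites — 6:A/G (Ti); 11:U/C (Ti); 13:U/G (Tv); 17:C/U (Ti).
Of the 4 differences, 3 transitions and 1 transversion over 27 sites: P = 3/27 = 0.111111, Q = 1/27 = 0.037037.
d = −0.5·ln(0.740741) − 0.25·ln(0.925926) = −0.5·(-0.300104) − 0.25·(-0.076961) = 0.1693.

0.1693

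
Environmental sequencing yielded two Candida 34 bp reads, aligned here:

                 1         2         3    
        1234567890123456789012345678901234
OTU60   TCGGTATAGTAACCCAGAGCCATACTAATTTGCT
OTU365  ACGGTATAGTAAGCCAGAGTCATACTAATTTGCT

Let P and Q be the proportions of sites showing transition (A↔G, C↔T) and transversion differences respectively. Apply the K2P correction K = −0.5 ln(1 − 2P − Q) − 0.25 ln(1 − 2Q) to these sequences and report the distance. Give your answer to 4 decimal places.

Mismatches occur at site 1 (T/A, transversion), site 13 (C/G, transversion), site 20 (C/T, transition).
Of the 3 differences, 1 transition and 2 transversions over 34 sites: P = 1/34 = 0.029412, Q = 2/34 = 0.058824.
d = −0.5·ln(0.882352) − 0.25·ln(0.882352) = −0.5·(-0.125164) − 0.25·(-0.125164) = 0.0939.

0.0939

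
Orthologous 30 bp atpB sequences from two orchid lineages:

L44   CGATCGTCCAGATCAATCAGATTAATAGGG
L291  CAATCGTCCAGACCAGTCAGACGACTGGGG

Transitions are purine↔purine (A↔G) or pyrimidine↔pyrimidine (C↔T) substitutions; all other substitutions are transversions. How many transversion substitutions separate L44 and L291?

2

Mismatches occur at site 2 (G/A, transition), site 13 (T/C, transition), site 16 (A/G, transition), site 22 (T/C, transition), site 23 (T/G, transversion), site 25 (A/C, transversion), site 27 (A/G, transition).
Of the 7 differences, 5 transitions and 2 transversions, so the answer is 2.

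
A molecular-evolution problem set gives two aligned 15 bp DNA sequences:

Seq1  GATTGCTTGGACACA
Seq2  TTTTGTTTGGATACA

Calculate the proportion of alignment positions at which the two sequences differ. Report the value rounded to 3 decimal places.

The sequences differ at positions 1 (G/T), 2 (A/T), 6 (C/T), 12 (C/T).
There are 4 differences over 15 sites, so p = 4/15 = 0.267.

0.267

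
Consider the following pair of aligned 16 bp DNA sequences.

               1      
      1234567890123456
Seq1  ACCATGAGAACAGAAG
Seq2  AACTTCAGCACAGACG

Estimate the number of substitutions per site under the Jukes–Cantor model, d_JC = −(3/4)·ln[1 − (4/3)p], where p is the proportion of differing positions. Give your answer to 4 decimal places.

0.4042

Mismatches occur at site 2 (C/A), site 4 (A/T), site 6 (G/C), site 9 (A/C), site 15 (A/C).
p = 5/16 = 0.312500.
d = −0.75 · ln(1 − (4/3)·0.312500) = −0.75 · ln(0.583333) = −0.75 · (-0.538997) = 0.4042.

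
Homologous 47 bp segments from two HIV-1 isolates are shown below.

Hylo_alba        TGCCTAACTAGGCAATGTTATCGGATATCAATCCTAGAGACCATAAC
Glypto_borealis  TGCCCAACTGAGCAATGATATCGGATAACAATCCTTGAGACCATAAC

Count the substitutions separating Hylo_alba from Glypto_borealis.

6

Mismatches occur at site 5 (T→C), site 10 (A→G), site 11 (G→A), site 18 (T→A), site 28 (T→A), site 36 (A→T).
That gives 6 mismatches out of 47 aligned sites, so the Hamming distance is 6.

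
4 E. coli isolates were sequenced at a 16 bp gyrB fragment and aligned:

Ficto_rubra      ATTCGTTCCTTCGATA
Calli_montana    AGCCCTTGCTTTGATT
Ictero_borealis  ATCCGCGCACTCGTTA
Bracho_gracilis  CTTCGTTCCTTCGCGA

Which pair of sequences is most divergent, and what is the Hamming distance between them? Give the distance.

10

Pairwise Hamming distances:
  Ficto_rubra vs Calli_montana: 6
  Ficto_rubra vs Ictero_borealis: 6
  Ficto_rubra vs Bracho_gracilis: 3
  Calli_montana vs Ictero_borealis: 10
  Calli_montana vs Bracho_gracilis: 9
  Ictero_borealis vs Bracho_gracilis: 8
The largest is 10, between Calli_montana and Ictero_borealis.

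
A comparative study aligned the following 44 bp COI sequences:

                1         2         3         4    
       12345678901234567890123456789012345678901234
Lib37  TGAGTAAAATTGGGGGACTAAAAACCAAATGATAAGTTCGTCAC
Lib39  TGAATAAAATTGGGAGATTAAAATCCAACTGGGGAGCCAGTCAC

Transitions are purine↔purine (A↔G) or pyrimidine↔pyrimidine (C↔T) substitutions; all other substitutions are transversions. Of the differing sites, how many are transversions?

The sequences differ at positions 4 (G/A, transition), 15 (G/A, transition), 18 (C/T, transition), 24 (A/T, transversion), 29 (A/C, transversion), 32 (A/G, transition), 33 (T/G, transversion), 34 (A/G, transition), 37 (T/C, transition), 38 (T/C, transition), 39 (C/A, transversion).
Of the 11 differences, 7 transitions and 4 transversions, so the answer is 4.

4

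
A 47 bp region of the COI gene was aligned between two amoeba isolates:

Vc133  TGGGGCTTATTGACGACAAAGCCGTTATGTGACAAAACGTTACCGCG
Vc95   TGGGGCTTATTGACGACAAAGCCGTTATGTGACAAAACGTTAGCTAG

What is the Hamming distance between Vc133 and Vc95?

3

Differing sites — 43:C/G; 45:G/T; 46:C/A.
That gives 3 mismatches out of 47 aligned sites, so the Hamming distance is 3.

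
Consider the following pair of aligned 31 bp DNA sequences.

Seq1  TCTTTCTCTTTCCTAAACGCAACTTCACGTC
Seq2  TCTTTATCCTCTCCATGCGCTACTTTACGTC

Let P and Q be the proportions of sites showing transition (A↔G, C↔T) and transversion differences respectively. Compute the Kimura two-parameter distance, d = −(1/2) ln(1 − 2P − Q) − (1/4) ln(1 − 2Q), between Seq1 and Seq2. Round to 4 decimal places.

0.3845

Mismatches occur at site 6 (C↔A, transversion), site 9 (T↔C, transition), site 11 (T↔C, transition), site 12 (C↔T, transition), site 14 (T↔C, transition), site 16 (A↔T, transversion), site 17 (A↔G, transition), site 21 (A↔T, transversion), site 26 (C↔T, transition).
Of the 9 differences, 6 transitions and 3 transversions over 31 sites: P = 6/31 = 0.193548, Q = 3/31 = 0.096774.
d = −0.5·ln(0.516130) − 0.25·ln(0.806452) = −0.5·(-0.661397) − 0.25·(-0.215111) = 0.3845.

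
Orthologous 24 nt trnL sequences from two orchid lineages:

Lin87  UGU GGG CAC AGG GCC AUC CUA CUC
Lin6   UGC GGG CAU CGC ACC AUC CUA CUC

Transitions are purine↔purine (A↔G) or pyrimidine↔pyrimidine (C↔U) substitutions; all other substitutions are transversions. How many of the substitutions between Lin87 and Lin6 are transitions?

The sequences differ at positions 3 (U/C, transition), 9 (C/U, transition), 10 (A/C, transversion), 12 (G/C, transversion), 13 (G/A, transition).
Of the 5 differences, 3 transitions and 2 transversions, so the answer is 3.

3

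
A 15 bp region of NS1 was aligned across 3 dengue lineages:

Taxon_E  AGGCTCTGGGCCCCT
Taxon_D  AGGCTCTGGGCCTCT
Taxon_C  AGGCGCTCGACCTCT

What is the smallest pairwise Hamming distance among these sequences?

Pairwise Hamming distances:
  Taxon_E vs Taxon_D: 1
  Taxon_E vs Taxon_C: 4
  Taxon_D vs Taxon_C: 3
The smallest is 1, between Taxon_E and Taxon_D.

1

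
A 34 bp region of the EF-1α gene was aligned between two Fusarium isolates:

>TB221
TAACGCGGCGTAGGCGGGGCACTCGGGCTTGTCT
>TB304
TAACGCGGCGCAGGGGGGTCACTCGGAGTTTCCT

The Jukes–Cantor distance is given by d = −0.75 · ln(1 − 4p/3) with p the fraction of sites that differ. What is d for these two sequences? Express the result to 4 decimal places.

0.2407

Differing sites — 11:T/C; 15:C/G; 19:G/T; 27:G/A; 28:C/G; 31:G/T; 32:T/C.
p = 7/34 = 0.205882.
d = −0.75 · ln(1 − (4/3)·0.205882) = −0.75 · ln(0.725491) = −0.75 · (-0.320907) = 0.2407.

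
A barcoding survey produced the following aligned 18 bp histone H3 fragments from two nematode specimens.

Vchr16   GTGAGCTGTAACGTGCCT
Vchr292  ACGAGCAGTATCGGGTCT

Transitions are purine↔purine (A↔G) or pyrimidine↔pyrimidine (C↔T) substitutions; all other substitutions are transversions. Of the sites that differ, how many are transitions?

Differing sites — 1:G/A (Ti); 2:T/C (Ti); 7:T/A (Tv); 11:A/T (Tv); 14:T/G (Tv); 16:C/T (Ti).
Of the 6 differences, 3 transitions and 3 transversions, so the answer is 3.

3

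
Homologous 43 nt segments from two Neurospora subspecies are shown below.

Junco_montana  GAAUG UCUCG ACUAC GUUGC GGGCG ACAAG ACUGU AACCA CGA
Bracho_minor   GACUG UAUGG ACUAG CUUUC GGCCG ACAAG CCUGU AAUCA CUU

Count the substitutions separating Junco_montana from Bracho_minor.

The sequences differ at positions 3 (A/C), 7 (C/A), 9 (C/G), 15 (C/G), 16 (G/C), 19 (G/U), 23 (G/C), 31 (A/C), 38 (C/U), 42 (G/U), 43 (A/U).
That gives 11 mismatches out of 43 aligned sites, so the Hamming distance is 11.

11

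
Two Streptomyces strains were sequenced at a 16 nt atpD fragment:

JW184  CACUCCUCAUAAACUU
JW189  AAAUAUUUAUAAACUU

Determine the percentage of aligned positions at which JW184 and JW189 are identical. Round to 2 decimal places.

68.75%

The sequences differ at positions 1 (C/A), 3 (C/A), 5 (C/A), 6 (C/U), 8 (C/U).
11 of the 16 sites match, so the percent identity is 11/16 × 100 = 68.75%.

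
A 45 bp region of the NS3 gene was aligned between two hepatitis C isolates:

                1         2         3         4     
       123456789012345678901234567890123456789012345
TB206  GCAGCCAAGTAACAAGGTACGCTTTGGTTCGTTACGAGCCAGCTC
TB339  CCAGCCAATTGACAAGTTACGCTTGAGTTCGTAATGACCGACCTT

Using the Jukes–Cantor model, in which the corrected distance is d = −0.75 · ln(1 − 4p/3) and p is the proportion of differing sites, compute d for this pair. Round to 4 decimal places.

0.3295

The sequences differ at positions 1 (G/C), 9 (G/T), 11 (A/G), 17 (G/T), 25 (T/G), 26 (G/A), 33 (T/A), 35 (C/T), 38 (G/C), 40 (C/G), 42 (G/C), 45 (C/T).
p = 12/45 = 0.266667.
d = −0.75 · ln(1 − (4/3)·0.266667) = −0.75 · ln(0.644444) = −0.75 · (-0.439367) = 0.3295.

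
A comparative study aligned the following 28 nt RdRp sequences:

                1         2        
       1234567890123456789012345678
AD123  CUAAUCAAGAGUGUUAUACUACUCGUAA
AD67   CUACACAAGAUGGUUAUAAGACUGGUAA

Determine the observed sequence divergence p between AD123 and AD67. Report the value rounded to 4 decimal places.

The sequences differ at positions 4 (A/C), 5 (U/A), 11 (G/U), 12 (U/G), 19 (C/A), 20 (U/G), 24 (C/G).
There are 7 differences over 28 sites, so p = 7/28 = 0.2500.

0.2500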